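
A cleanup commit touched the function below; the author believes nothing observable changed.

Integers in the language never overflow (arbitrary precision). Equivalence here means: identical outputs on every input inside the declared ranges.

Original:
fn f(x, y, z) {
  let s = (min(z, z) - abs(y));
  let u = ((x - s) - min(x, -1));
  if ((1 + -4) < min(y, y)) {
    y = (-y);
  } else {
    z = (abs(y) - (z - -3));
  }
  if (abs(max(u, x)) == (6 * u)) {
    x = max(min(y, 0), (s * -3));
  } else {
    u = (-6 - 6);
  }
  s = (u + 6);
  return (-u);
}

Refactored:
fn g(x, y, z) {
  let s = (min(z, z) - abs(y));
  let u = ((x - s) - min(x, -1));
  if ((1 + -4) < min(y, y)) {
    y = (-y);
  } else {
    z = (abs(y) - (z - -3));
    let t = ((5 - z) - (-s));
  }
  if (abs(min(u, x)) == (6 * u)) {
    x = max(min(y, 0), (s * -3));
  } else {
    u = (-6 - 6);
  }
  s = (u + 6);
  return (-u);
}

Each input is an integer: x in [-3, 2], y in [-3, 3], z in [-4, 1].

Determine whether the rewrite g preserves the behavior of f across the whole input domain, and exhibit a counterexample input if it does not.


There is a counterexample at x=-3, y=-1, z=1: 0 on one side, 12 on the other.
f: s becomes 0; next u becomes 0; next ((1 + -4) < min(y, y)) evaluates to true; next y becomes 1; next (abs(max(u, x)) == (6 * u)) evaluates to true; next x becomes 0; next s becomes 6; next final value 0
g: s becomes 0; next u becomes 0; next ((1 + -4) < min(y, y)) evaluates to true; next y becomes 1; next (abs(min(u, x)) == (6 * u)) evaluates to false; next u becomes -12; next s becomes -6; next final value 12
verdict: not equivalent; witness: x=-3, y=-1, z=1


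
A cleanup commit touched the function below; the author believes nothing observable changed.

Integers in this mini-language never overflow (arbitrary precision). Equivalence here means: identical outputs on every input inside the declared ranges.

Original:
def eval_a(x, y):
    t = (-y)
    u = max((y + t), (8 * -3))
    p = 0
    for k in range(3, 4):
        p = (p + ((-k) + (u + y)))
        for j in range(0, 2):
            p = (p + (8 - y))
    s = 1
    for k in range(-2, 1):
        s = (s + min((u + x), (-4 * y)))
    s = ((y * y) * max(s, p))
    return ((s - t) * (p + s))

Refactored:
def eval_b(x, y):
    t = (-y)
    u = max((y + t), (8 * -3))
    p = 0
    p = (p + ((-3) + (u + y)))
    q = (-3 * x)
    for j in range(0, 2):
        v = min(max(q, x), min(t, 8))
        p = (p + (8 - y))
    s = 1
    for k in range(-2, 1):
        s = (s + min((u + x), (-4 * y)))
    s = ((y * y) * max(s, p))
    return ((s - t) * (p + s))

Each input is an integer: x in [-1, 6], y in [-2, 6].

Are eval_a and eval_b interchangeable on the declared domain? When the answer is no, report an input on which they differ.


Behavior is preserved: although local variable names differ, loop structure differs, arithmetic usage differs, statement counts differ, min/max/abs usage differs, constant usage differs, the outputs never diverge.
As a probe, take x=3, y=1: eval_a runs t := -1 | u := 0 | p := 0 | iter k=3: | p := -2 | iter j=0: | p := 5 | iter j=1: | p := 12 | s := 1 | iter k=-2: | s := -3 | iter k=-1: | s := -7 | iter k=0: | s := -11 | s := 12 | result 312; eval_b runs t := -1 | u := 0 | p := 0 | p := -2 | q := -9 | iter j=0: | v := -1 | p := 5 | iter j=1: | v := -1 | p := 12 | s := 1 | iter k=-2: | s := -3 | iter k=-1: | s := -7 | iter k=0: | s := -11 | s := 12 | result 312; both end at 312.
Sweeping the whole domain (72 inputs) finds no disagreement.
verdict: equivalent


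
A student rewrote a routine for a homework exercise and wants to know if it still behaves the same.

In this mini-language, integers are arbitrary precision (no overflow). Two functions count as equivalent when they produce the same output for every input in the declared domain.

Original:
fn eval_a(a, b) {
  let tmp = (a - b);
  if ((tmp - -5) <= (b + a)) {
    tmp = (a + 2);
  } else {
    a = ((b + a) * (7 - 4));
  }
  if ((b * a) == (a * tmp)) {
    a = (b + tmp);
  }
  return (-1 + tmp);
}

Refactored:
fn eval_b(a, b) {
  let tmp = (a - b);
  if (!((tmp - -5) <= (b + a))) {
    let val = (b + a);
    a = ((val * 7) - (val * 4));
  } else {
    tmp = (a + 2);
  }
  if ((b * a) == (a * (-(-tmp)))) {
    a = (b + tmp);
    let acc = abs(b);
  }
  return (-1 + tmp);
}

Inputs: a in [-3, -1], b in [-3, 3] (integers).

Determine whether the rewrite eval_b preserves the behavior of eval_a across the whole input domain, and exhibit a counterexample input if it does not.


Reading the diff, among the changes: min/max/abs usage differs; also arithmetic usage differs; also boolean connective usage differs; also local variable names differ; also statement counts differ.
Spot check at a=-3, b=-1 — eval_a: tmp becomes -2; next ((tmp - -5) <= (b + a)) evaluates to false; next a becomes -12; next ((b * a) == (a * tmp)) evaluates to false; next final value -3. eval_b: tmp becomes -2; next (!((tmp - -5) <= (b + a))) evaluates to true; next val becomes -4; next a becomes -12; next ((b * a) == (a * (-(-tmp)))) evaluates to false; next final value -3. Both give -3.
Every one of the 21 inputs gives matching results.
verdict: equivalent


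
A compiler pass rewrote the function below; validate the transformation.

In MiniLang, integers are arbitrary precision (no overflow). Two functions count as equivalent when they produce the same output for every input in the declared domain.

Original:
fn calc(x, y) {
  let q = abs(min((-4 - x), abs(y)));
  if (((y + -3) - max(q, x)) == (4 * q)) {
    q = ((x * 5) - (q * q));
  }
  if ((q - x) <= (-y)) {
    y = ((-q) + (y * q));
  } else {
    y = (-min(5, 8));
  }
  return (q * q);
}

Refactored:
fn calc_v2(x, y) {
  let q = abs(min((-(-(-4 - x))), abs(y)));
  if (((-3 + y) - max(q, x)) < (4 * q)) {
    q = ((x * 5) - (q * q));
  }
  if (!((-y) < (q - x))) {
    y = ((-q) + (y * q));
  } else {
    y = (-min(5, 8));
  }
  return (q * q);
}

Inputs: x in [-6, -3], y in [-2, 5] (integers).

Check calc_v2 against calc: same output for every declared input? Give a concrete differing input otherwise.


Evaluate both at x=-6, y=-2.
calc: q = 2; (((y + -3) - max(q, x)) == (4 * q)) -> false; ((q - x) <= (-y)) -> false; y = -5; return 4
calc_v2: q = 2; (((-3 + y) - max(q, x)) < (4 * q)) -> true; q = -34; (!((-y) < (q - x))) -> true; y = 102; return 1156
4 vs 1156 — the two versions disagree here.
verdict: not equivalent; witness: x=-6, y=-2


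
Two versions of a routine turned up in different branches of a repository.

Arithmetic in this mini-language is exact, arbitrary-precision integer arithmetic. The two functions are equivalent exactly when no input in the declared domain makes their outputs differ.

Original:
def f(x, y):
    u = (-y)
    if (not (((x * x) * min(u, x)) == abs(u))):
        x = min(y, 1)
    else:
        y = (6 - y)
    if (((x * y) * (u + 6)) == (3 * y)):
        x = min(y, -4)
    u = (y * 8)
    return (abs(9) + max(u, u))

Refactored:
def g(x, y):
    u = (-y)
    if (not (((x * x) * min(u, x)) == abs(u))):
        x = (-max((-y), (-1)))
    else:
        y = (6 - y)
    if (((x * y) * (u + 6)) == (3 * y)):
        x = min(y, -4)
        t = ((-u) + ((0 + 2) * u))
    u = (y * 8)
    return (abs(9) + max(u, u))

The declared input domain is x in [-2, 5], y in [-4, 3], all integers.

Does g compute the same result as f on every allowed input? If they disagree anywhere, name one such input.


Differences: constant usage differs; statement counts differ; arithmetic usage differs; local variable names differ; min/max/abs usage differs — yet all 64 inputs agree.
verdict: equivalent


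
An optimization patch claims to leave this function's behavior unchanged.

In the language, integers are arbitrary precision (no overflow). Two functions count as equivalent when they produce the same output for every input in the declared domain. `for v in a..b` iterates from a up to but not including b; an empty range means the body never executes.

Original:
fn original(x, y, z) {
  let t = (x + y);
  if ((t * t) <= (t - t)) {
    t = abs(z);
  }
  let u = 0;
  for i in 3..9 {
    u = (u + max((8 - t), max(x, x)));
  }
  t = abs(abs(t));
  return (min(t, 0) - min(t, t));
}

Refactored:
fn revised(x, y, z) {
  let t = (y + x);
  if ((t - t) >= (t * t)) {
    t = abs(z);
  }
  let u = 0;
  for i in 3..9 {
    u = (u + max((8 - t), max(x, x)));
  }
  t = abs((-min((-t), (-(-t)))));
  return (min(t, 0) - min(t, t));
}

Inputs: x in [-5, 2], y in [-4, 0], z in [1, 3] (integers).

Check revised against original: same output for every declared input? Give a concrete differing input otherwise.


Equivalent — the differences include comparison usage differs; also min/max/abs usage differs, yet no declared input distinguishes the two.
As a probe, take x=-2, y=-1, z=1: original runs t = -3; ((t * t) <= (t - t)) -> false; u = 0; [i=3]; u = 11; [i=4]; u = 22; [i=5]; u = 33; [i=6]; u = 44; [i=7]; u = 55; [i=8]; u = 66; t = 3; return -3; revised runs t = -3; ((t - t) >= (t * t)) -> false; u = 0; [i=3]; u = 11; [i=4]; u = 22; [i=5]; u = 33; [i=6]; u = 44; [i=7]; u = 55; [i=8]; u = 66; t = 3; return -3; both end at -3.
Checked all 120 inputs in the declared domain: the outputs agree on every one.
verdict: equivalent


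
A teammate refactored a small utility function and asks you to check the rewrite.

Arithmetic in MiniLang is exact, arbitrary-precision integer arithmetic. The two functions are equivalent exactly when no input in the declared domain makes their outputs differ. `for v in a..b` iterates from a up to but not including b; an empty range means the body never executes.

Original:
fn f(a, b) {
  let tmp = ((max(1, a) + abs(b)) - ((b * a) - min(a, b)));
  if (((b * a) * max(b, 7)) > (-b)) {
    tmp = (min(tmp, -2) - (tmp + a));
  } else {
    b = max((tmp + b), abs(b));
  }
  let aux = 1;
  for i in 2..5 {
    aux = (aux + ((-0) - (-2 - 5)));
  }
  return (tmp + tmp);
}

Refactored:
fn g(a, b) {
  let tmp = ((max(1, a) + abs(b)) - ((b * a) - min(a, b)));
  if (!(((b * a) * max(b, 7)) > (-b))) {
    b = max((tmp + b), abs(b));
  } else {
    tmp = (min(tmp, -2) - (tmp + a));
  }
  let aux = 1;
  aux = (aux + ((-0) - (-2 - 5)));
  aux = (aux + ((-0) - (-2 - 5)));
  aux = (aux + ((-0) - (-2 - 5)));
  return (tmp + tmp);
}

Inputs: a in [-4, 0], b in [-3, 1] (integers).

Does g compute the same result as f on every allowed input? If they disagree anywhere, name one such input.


Equivalent — the differences include loop structure differs; and constant usage differs; and statement counts differ; and boolean connective usage differs; and arithmetic usage differs; and local variable names differ, yet no declared input distinguishes the two.
One worked example (a=-3, b=0) — f: tmp := -2 | (((b * a) * max(b, 7)) > (-b)): false | b := 0 | aux := 1 | iter i=2: | aux := 8 | iter i=3: | aux := 15 | iter i=4: | aux := 22 | result -4; g: tmp := -2 | (!(((b * a) * max(b, 7)) > (-b))): true | b := 0 | aux := 1 | aux := 8 | aux := 15 | aux := 22 | result -4; agreement on -4.
Every one of the 25 inputs gives matching results.
verdict: equivalent


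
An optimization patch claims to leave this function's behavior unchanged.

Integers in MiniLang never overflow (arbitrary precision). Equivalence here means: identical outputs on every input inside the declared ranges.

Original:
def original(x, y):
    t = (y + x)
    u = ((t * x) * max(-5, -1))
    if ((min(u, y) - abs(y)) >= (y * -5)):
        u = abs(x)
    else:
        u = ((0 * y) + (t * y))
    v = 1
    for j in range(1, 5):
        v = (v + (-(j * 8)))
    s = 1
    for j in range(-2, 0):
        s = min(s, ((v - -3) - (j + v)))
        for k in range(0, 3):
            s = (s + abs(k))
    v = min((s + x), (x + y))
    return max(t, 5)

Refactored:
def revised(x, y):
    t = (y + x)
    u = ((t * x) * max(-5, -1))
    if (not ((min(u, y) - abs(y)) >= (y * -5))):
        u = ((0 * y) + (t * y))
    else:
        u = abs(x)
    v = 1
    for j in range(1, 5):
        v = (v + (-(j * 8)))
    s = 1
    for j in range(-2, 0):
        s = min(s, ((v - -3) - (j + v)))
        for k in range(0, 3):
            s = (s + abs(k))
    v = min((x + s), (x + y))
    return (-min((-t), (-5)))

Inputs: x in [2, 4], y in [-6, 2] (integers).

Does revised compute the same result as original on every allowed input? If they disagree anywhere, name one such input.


The two are interchangeable: boolean connective usage differs; min/max/abs usage differs, and every declared input agrees.
As a probe, take x=3, y=-4: original runs t=-1, then u=3, then ((min(u, y) - abs(y)) >= (y * -5)) is false, then u=4, then v=1, then (j=1), then v=-7, then (j=2), then v=-23, then (j=3), then v=-47, then (j=4), then v=-79, then s=1, then (j=-2), then s=1, then (k=0), then s=1, then (k=1), then s=2, then (k=2), then s=4, then (j=-1), then s=4, then (k=0), then s=4, then (k=1), then s=5, then (k=2), then s=7, then v=-1, then returns 5; revised runs t=-1, then u=3, then (not ((min(u, y) - abs(y)) >= (y * -5))) is true, then u=4, then v=1, then (j=1), then v=-7, then (j=2), then v=-23, then (j=3), then v=-47, then (j=4), then v=-79, then s=1, then (j=-2), then s=1, then (k=0), then s=1, then (k=1), then s=2, then (k=2), then s=4, then (j=-1), then s=4, then (k=0), then s=4, then (k=1), then s=5, then (k=2), then s=7, then v=-1, then returns 5; both end at 5.
Every one of the 27 inputs gives matching results.
verdict: equivalent


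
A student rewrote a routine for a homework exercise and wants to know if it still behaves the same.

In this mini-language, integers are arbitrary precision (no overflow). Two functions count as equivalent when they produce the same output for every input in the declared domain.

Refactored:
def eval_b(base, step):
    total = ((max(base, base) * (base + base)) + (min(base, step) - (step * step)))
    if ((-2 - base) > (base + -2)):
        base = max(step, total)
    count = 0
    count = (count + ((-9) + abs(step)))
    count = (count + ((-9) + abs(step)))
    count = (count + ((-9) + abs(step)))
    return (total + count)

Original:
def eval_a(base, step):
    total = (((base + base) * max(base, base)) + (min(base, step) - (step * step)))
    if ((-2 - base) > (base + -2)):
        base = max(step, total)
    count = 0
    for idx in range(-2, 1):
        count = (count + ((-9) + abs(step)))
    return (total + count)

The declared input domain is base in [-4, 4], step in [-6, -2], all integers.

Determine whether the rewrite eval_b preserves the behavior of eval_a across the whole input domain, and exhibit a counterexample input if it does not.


Differences: statement counts differ, plus local variable names differ, plus constant usage differs, plus min/max/abs usage differs, plus arithmetic usage differs, plus loop structure differs — yet all 45 inputs agree.
verdict: equivalent


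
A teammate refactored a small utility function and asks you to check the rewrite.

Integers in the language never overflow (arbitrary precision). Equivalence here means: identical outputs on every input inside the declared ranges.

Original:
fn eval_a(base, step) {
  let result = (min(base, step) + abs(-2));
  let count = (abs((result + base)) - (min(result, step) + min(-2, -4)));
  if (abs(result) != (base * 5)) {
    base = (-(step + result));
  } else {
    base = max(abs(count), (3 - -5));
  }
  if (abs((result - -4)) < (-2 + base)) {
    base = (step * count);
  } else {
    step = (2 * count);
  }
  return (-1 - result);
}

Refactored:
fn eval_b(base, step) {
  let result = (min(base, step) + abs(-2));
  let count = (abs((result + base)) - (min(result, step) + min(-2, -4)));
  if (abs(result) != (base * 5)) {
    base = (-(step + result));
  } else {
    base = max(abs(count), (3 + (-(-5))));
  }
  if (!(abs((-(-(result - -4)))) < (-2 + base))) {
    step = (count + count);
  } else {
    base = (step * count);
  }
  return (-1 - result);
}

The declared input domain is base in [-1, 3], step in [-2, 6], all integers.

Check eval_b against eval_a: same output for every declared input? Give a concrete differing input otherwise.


Side by side, the visible changes include: boolean connective usage differs, and arithmetic usage differs, and constant usage differs.
Spot check at base=2, step=4 — eval_a: result := 4 | count := 6 | (abs(result) != (base * 5)): true | base := -8 | (abs((result - -4)) < (-2 + base)): false | step := 12 | result -5. eval_b: result := 4 | count := 6 | (abs(result) != (base * 5)): true | base := -8 | (!(abs((-(-(result - -4)))) < (-2 + base))): true | step := 12 | result -5. Both give -5.
Checked all 45 inputs in the declared domain: the outputs agree on every one.
verdict: equivalent


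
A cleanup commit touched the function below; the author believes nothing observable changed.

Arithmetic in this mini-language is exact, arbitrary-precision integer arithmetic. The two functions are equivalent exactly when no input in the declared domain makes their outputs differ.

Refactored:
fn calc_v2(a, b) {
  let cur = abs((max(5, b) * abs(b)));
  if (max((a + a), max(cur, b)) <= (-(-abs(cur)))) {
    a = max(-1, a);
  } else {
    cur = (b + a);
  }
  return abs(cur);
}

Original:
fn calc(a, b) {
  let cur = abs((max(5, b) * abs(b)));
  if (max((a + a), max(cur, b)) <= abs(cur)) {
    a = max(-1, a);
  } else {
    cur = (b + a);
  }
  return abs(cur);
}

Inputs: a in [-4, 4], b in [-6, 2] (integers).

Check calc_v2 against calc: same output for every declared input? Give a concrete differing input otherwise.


Differences: same computation, different form — yet all 81 inputs agree.
verdict: equivalent


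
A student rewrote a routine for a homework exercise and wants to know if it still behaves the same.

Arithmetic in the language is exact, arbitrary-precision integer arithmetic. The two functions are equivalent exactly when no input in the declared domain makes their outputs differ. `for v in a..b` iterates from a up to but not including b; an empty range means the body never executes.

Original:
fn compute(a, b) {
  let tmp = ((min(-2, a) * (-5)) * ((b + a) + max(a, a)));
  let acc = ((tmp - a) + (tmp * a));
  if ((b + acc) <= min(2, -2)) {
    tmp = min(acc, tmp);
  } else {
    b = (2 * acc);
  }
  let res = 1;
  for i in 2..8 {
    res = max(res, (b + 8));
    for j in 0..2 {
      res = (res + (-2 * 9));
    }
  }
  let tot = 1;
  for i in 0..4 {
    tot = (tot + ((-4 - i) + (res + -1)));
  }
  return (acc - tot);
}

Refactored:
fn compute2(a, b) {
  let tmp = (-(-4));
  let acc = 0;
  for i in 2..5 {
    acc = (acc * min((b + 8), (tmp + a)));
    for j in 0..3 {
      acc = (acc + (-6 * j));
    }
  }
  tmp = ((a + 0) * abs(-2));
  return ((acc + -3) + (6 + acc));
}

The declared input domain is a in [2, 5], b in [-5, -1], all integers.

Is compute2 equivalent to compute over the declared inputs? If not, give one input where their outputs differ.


Take a=2, b=-5.
compute: tmp=-10, then acc=-32, then ((b + acc) <= min(2, -2)) is true, then tmp=-32, then res=1, then (i=2), then res=3, then (j=0), then res=-15, then (j=1), then res=-33, then (i=3), then res=3, then (j=0), then res=-15, then (j=1), then res=-33, then (i=4), then res=3, then (j=0), then res=-15, then (j=1), then res=-33, then (i=5), then res=3, then (j=0), then res=-15, then (j=1), then res=-33, then (i=6), then res=3, then (j=0), then res=-15, then (j=1), then res=-33, then (i=7), then res=3, then (j=0), then res=-15, then (j=1), then res=-33, then tot=1, then (i=0), then tot=-37, then (i=1), then tot=-76, then (i=2), then tot=-116, then (i=3), then tot=-157, then returns 125
compute2: tmp=4, then acc=0, then (i=2), then acc=0, then (j=0), then acc=0, then (j=1), then acc=-6, then (j=2), then acc=-18, then (i=3), then acc=-54, then (j=0), then acc=-54, then (j=1), then acc=-60, then (j=2), then acc=-72, then (i=4), then acc=-216, then (j=0), then acc=-216, then (j=1), then acc=-222, then (j=2), then acc=-234, then tmp=4, then returns -465
125 vs -465 — the two versions disagree here.
verdict: not equivalent; witness: a=2, b=-5


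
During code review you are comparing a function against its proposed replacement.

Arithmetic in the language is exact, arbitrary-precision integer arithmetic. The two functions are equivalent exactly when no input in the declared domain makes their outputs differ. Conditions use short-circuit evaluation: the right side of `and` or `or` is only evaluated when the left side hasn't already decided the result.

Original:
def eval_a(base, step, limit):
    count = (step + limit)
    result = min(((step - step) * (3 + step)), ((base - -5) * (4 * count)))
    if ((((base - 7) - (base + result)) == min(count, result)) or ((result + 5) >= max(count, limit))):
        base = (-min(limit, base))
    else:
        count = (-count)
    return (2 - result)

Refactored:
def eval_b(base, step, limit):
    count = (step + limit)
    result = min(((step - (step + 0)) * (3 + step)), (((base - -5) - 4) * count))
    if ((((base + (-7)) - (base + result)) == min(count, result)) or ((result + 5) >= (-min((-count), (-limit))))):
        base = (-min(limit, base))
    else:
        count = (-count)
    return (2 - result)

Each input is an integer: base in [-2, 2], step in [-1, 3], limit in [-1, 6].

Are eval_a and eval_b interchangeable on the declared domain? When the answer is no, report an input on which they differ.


Run the pair on base=-2, step=-1, limit=-1.
eval_a: count becomes -2; next result becomes -24; next ((((base - 7) - (base + result)) == min(count, result)) or ((result + 5) >= max(count, limit))) evaluates to false; next count becomes 2; next final value 26
eval_b: count becomes -2; next result becomes 0; next ((((base + (-7)) - (base + result)) == min(count, result)) or ((result + 5) >= (-min((-count), (-limit))))) evaluates to true; next base becomes 2; next final value 2
26 vs 2 — the two versions disagree here.
verdict: not equivalent; witness: base=-2, step=-1, limit=-1


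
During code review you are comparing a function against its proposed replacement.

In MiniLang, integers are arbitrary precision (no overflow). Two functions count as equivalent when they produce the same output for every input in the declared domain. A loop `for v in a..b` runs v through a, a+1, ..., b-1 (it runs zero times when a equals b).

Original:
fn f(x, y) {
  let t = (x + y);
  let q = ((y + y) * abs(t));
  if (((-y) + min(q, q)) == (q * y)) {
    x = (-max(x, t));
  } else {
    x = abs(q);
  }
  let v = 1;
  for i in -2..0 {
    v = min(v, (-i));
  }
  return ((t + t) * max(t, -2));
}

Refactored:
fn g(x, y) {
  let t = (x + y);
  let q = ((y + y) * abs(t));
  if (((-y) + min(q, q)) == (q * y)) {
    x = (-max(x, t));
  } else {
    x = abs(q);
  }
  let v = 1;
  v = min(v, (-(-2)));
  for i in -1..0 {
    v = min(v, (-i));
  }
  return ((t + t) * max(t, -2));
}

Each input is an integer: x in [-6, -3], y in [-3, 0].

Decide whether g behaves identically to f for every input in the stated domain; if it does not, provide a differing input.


Reading the diff, among the changes: statement counts differ; loop structure differs; min/max/abs usage differs; constant usage differs.
As a probe, take x=-4, y=-3: f runs t=-7, then q=-42, then (((-y) + min(q, q)) == (q * y)) is false, then x=42, then v=1, then (i=-2), then v=1, then (i=-1), then v=1, then returns 28; g runs t=-7, then q=-42, then (((-y) + min(q, q)) == (q * y)) is false, then x=42, then v=1, then v=1, then (i=-1), then v=1, then returns 28; both end at 28.
Every one of the 16 inputs gives matching results.
verdict: equivalent


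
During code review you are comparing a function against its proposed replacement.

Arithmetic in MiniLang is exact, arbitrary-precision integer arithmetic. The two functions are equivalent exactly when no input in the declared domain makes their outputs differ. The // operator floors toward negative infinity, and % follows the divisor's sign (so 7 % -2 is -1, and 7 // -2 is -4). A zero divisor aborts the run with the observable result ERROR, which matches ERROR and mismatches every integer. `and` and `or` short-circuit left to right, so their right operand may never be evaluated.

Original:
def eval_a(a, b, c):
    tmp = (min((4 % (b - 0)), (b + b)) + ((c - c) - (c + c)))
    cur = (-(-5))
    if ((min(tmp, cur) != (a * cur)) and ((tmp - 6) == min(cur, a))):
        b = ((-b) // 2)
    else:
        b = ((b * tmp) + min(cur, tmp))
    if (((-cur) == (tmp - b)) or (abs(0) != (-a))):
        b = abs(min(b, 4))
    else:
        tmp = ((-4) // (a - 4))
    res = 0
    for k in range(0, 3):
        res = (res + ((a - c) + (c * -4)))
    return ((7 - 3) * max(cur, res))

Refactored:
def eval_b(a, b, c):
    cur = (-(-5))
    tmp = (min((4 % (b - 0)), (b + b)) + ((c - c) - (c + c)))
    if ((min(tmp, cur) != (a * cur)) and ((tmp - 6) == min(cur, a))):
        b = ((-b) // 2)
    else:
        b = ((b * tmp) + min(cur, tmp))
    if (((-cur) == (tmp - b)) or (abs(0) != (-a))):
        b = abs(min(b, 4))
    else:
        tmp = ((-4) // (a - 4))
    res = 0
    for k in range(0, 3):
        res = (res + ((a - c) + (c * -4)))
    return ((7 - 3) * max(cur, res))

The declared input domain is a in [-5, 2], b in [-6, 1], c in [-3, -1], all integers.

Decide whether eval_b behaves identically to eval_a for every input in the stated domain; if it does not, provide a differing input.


Comparing the listings, the differences include: same computation, different form.
As a probe, take a=-1, b=-1, c=-2: eval_a runs tmp := 2 | cur := 5 | ((min(tmp, cur) != (a * cur)) and ((tmp - 6) == min(cur, a))): false | b := 0 | (((-cur) == (tmp - b)) or (abs(0) != (-a))): true | b := 0 | res := 0 | iter k=0: | res := 9 | iter k=1: | res := 18 | iter k=2: | res := 27 | result 108; eval_b runs cur := 5 | tmp := 2 | ((min(tmp, cur) != (a * cur)) and ((tmp - 6) == min(cur, a))): false | b := 0 | (((-cur) == (tmp - b)) or (abs(0) != (-a))): true | b := 0 | res := 0 | iter k=0: | res := 9 | iter k=1: | res := 18 | iter k=2: | res := 27 | result 108; both end at 108.
Checked all 192 inputs in the declared domain: the outputs agree on every one.
verdict: equivalent


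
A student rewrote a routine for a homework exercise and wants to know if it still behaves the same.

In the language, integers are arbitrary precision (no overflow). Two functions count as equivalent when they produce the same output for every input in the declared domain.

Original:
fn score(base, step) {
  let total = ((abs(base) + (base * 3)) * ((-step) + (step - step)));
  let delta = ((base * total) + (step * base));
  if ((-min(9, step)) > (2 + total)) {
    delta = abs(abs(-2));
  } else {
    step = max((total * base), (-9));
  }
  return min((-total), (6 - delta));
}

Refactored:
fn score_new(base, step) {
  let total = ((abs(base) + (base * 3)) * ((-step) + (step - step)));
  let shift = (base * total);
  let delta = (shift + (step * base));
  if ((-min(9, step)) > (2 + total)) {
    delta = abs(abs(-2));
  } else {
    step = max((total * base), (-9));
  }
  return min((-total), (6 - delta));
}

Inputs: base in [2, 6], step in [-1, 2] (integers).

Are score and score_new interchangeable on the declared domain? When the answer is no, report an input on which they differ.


Although local variable names differ; statement counts differ, 20/20 inputs agree.
verdict: equivalent


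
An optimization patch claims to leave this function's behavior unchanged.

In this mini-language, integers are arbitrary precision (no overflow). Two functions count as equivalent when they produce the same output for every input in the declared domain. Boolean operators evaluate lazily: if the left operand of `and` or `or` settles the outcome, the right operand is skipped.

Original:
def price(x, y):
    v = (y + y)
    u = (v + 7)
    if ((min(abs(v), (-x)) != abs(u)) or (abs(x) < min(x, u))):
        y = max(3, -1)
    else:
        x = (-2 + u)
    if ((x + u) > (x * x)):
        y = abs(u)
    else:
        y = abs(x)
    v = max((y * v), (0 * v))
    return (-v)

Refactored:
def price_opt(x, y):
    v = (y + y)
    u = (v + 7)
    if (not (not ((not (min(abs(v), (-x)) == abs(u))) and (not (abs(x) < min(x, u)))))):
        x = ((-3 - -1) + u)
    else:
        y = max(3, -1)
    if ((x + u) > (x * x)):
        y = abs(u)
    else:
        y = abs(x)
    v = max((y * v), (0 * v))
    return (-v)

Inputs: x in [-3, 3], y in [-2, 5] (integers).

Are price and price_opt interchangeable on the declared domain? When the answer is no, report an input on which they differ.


Input x=-3, y=1: -6 from price versus -14 from price_opt.
verdict: not equivalent; witness: x=-3, y=1


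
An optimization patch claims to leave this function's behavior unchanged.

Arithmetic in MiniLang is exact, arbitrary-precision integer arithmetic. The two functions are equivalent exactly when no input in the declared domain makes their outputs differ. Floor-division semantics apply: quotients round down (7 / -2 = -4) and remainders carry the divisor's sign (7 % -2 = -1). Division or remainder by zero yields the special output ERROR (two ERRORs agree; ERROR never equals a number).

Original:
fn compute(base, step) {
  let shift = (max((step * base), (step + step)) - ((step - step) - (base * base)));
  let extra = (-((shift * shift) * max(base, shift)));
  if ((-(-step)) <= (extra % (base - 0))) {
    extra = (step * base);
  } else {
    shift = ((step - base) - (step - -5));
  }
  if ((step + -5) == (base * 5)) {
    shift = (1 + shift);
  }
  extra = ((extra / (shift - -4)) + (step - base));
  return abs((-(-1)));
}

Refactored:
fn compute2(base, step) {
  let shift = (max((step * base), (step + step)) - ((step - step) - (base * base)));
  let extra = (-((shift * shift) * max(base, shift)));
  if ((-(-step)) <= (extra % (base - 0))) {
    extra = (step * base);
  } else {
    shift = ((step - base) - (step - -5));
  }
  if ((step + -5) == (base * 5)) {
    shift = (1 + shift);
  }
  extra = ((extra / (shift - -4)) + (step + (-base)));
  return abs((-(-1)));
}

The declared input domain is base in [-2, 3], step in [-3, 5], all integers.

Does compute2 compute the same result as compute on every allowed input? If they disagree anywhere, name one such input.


Reading the diff, among the changes: arithmetic usage differs.
As a probe, take base=0, step=5: compute runs shift = 10; extra = -1000; division by zero -> ERROR; compute2 runs shift = 10; extra = -1000; division by zero -> ERROR; both end at ERROR.
An exhaustive pass over the 54 declared inputs shows identical outputs.
verdict: equivalent


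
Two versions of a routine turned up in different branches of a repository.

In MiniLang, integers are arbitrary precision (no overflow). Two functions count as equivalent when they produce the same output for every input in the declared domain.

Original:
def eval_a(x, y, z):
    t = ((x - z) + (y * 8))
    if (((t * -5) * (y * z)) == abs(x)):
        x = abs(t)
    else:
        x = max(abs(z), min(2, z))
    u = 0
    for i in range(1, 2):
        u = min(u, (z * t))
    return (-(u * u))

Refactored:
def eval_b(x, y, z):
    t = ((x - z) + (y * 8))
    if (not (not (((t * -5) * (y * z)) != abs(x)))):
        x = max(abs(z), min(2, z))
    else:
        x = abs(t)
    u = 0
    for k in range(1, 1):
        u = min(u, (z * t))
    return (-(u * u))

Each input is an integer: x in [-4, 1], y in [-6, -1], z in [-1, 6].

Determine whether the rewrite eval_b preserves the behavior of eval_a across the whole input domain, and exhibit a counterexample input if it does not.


Not equivalent: x=-4, y=-6, z=1 separates them (-2809 vs 0).
eval_a: t := -53 | (((t * -5) * (y * z)) == abs(x)): false | x := 1 | u := 0 | iter i=1: | u := -53 | result -2809
eval_b: t := -53 | (not (not (((t * -5) * (y * z)) != abs(x)))): true | x := 1 | u := 0 | loop over k: empty range | result 0
verdict: not equivalent; witness: x=-4, y=-6, z=1


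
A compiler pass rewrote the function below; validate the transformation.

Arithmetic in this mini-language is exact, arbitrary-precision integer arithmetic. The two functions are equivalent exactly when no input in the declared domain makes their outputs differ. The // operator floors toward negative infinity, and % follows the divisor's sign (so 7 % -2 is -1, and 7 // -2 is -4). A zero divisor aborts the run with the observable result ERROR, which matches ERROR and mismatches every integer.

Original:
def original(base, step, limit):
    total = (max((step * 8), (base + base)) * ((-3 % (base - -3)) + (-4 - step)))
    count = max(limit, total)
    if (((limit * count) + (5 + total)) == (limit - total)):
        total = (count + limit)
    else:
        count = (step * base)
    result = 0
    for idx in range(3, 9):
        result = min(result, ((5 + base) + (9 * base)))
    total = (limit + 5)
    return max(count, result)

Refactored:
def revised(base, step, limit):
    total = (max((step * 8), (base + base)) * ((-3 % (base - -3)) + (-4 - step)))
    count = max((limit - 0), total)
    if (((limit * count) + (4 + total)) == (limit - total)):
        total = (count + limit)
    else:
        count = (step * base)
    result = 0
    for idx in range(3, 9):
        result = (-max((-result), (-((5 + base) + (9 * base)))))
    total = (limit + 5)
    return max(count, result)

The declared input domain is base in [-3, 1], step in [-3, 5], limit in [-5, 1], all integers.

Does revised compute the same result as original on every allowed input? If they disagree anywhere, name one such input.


Take base=-2, step=-3, limit=-4.
original: total := 4 | count := 4 | (((limit * count) + (5 + total)) == (limit - total)): false | count := 6 | result := 0 | iter idx=3: | result := -15 | iter idx=4: | result := -15 | iter idx=5: | result := -15 | iter idx=6: | result := -15 | iter idx=7: | result := -15 | iter idx=8: | result := -15 | total := 1 | result 6
revised: total := 4 | count := 4 | (((limit * count) + (4 + total)) == (limit - total)): true | total := 0 | result := 0 | iter idx=3: | result := -15 | iter idx=4: | result := -15 | iter idx=5: | result := -15 | iter idx=6: | result := -15 | iter idx=7: | result := -15 | iter idx=8: | result := -15 | total := 1 | result 4
6 against 4: the behavior changed.
verdict: not equivalent; witness: base=-2, step=-3, limit=-4


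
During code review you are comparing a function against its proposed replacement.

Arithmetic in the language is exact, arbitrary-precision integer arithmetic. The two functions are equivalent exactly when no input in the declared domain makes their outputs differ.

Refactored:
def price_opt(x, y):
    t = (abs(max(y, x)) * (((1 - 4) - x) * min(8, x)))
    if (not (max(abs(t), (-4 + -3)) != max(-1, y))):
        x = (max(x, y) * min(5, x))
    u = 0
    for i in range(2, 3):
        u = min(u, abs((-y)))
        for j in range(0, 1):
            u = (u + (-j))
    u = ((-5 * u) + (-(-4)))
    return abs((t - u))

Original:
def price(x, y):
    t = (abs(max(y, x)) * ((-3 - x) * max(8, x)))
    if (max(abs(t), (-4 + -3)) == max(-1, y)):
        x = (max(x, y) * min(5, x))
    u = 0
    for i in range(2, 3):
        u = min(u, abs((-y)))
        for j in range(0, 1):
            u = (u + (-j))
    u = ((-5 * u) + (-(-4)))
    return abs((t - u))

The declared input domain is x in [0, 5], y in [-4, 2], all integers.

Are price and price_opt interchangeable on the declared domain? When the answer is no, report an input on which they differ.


There is a counterexample at x=0, y=1: 28 on one side, 4 on the other.
price: t becomes -24; next (max(abs(t), (-4 + -3)) == max(-1, y)) evaluates to false; next u becomes 0; next at i=2:; next u becomes 0; next at j=0:; next u becomes 0; next u becomes 4; next final value 28
price_opt: t becomes 0; next (not (max(abs(t), (-4 + -3)) != max(-1, y))) evaluates to false; next u becomes 0; next at i=2:; next u becomes 0; next at j=0:; next u becomes 0; next u becomes 4; next final value 4
verdict: not equivalent; witness: x=0, y=1


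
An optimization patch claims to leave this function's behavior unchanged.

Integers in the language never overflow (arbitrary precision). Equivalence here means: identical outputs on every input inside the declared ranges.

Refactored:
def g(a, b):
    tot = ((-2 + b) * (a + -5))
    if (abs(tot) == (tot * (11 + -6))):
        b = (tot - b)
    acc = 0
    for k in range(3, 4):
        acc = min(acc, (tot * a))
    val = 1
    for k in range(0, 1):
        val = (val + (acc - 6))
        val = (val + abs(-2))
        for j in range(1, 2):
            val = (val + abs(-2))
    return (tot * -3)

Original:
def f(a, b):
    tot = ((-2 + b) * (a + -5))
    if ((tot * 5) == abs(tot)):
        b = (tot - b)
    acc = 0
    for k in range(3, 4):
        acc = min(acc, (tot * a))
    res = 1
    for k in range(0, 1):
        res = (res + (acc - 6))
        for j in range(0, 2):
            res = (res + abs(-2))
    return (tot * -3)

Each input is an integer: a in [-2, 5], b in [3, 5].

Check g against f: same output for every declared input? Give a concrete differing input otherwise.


Reading the diff, among the changes: min/max/abs usage differs; also arithmetic usage differs; also constant usage differs; also statement counts differ; also loop structure differs; also local variable names differ.
Spot check at a=-2, b=3 — f: tot = -7; ((tot * 5) == abs(tot)) -> false; acc = 0; [k=3]; acc = 0; res = 1; [k=0]; res = -5; [j=0]; res = -3; [j=1]; res = -1; return 21. g: tot = -7; (abs(tot) == (tot * (11 + -6))) -> false; acc = 0; [k=3]; acc = 0; val = 1; [k=0]; val = -5; val = -3; [j=1]; val = -1; return 21. Both give 21.
An exhaustive pass over the 24 declared inputs shows identical outputs.
verdict: equivalent


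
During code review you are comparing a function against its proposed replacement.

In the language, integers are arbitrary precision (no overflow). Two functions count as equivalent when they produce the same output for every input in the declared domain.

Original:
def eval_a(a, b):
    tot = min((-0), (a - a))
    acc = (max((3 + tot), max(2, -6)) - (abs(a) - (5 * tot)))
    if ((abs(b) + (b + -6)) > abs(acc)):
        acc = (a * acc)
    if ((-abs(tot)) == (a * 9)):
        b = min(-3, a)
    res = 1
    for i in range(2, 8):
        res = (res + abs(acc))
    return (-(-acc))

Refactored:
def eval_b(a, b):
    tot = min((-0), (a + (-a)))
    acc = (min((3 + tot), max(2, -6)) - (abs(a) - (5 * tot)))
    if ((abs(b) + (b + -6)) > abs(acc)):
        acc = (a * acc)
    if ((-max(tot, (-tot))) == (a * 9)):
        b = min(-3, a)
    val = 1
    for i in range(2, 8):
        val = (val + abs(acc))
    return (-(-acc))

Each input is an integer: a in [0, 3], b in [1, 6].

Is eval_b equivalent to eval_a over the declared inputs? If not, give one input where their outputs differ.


a=0, b=1 yields 3 from eval_a but 2 from eval_b.
verdict: not equivalent; witness: a=0, b=1


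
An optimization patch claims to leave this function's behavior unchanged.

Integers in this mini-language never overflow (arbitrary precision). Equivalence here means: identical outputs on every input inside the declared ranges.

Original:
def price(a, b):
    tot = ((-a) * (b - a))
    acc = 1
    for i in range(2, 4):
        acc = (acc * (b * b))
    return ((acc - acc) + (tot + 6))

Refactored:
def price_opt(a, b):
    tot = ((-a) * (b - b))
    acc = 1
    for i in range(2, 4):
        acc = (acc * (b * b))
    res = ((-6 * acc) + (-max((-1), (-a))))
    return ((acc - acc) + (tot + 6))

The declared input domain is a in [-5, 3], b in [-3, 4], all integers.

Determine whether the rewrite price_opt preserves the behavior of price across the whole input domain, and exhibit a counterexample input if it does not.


On input a=-5, b=-3, price returns 16 while price_opt returns 6.
verdict: not equivalent; witness: a=-5, b=-3


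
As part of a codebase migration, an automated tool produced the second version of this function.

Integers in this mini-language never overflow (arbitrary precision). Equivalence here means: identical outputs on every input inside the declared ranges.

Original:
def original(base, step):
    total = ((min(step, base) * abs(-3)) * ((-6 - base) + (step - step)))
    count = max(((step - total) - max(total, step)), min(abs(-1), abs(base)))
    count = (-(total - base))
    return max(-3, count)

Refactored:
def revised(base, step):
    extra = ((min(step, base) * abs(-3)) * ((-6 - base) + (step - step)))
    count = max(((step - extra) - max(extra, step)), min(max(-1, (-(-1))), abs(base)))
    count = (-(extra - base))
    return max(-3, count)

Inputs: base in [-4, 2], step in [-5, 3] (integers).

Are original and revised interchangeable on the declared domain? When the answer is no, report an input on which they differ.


Behavior is preserved: although constant usage differs, and local variable names differ, and min/max/abs usage differs, the outputs never diverge.
As a probe, take base=2, step=1: original runs total = -24; count = 24; count = 26; return 26; revised runs extra = -24; count = 24; count = 26; return 26; both end at 26.
Sweeping the whole domain (63 inputs) finds no disagreement.
verdict: equivalent
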